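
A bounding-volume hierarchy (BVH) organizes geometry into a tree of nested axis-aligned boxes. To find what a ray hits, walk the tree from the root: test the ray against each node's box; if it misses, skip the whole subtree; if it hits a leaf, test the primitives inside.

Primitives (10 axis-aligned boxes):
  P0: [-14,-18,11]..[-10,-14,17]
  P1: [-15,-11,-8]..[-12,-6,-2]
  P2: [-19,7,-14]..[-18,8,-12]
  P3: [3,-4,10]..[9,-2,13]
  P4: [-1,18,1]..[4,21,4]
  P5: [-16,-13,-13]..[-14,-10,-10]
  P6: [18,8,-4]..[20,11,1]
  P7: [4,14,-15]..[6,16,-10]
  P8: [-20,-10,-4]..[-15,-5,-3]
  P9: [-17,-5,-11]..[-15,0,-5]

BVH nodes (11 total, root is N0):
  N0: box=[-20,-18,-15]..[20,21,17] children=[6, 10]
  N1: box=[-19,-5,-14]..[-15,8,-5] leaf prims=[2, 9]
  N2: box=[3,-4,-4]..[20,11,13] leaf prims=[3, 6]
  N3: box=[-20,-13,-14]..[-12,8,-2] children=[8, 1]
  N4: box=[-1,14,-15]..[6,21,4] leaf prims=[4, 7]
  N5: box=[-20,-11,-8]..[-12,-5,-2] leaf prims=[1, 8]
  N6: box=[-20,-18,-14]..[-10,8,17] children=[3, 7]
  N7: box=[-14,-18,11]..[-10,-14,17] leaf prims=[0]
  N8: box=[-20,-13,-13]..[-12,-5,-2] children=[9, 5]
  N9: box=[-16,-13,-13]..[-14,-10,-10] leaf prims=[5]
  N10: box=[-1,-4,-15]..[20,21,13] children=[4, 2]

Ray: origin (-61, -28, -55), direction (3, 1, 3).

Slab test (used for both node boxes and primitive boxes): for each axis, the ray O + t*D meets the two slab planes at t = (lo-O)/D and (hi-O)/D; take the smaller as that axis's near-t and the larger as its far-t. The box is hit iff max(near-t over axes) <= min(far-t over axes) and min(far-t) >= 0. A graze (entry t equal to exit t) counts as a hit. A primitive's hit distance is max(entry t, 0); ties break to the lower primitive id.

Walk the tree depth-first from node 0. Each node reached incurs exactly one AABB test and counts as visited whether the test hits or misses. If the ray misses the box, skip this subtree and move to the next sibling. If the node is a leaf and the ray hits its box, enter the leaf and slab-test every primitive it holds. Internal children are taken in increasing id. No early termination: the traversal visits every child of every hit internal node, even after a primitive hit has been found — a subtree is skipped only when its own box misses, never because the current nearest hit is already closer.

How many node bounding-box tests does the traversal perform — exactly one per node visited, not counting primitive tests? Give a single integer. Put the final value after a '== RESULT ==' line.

Walk:
N0 x:[41/3,27] y:[10,49] z:[40/3,24] -> hit [41/3,24], descend [6, 10]
  N6 x:[41/3,17] y:[10,36] z:[41/3,24] -> hit [41/3,17], descend [3, 7]
    N3 x:[41/3,49/3] y:[15,36] z:[41/3,53/3] -> hit [15,49/3], descend [1, 8]
      N1 x:[14,46/3] y:[23,36] z:[41/3,50/3] -> miss, prune
      N8 x:[41/3,49/3] y:[15,23] z:[14,53/3] -> hit [15,49/3], descend [5, 9]
        N5 x:[41/3,49/3] y:[17,23] z:[47/3,53/3] -> miss, prune
        N9 x:[15,47/3] y:[15,18] z:[14,15] -> hit [15,15] leaf, test {P5@t=15}
    N7 x:[47/3,17] y:[10,14] z:[22,24] -> miss, prune
  N10 x:[20,27] y:[24,49] z:[40/3,68/3] -> miss, prune

Visited [0, 6, 3, 1, 8, 5, 9, 7, 10]. Tests: 9 box, 1 leaf. Nearest: P5.

== RESULT ==
9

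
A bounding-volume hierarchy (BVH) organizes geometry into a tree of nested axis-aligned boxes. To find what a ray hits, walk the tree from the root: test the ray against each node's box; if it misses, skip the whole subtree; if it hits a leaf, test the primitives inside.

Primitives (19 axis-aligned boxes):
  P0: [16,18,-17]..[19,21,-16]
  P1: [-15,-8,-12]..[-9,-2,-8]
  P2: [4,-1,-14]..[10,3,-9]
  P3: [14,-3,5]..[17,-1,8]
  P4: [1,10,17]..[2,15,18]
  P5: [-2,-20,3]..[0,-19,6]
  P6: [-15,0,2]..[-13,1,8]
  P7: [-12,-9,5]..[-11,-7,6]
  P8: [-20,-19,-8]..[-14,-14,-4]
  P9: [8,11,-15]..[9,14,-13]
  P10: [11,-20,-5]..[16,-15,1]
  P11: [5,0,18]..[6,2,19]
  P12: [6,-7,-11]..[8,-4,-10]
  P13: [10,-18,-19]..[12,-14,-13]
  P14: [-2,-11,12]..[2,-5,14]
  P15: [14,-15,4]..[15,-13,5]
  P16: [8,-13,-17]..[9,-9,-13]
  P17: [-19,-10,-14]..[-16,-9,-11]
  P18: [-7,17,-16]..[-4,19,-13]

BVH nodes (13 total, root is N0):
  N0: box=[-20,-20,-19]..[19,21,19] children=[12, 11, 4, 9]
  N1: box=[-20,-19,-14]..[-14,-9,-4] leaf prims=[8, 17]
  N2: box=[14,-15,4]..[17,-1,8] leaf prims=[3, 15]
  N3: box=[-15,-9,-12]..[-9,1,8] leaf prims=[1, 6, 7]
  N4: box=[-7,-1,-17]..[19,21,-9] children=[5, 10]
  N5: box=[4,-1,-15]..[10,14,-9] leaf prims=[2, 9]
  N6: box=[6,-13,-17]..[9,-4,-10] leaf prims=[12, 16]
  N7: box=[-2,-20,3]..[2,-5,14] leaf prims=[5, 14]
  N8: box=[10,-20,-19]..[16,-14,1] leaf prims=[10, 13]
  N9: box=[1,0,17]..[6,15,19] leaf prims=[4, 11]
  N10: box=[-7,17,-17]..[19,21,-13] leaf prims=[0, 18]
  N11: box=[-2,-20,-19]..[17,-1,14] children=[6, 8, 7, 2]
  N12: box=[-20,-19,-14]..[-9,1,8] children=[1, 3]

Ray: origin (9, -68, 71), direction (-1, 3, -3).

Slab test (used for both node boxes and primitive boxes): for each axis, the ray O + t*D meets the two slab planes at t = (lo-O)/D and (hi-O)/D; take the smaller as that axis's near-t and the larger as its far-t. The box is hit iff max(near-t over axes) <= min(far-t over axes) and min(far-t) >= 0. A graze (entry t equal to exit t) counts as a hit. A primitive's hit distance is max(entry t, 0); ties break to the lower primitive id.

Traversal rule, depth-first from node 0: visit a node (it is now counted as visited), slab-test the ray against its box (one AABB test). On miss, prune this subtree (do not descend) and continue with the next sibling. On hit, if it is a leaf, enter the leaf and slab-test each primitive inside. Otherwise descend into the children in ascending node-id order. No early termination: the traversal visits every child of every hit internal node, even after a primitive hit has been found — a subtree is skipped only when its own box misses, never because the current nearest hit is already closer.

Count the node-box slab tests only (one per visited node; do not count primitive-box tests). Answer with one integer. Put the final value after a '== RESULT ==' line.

Walk:
N0 x:[-10,29] y:[16,89/3] z:[52/3,30] -> hit [52/3,29], descend [4, 9, 11, 12]
  N4 x:[-10,16] y:[67/3,89/3] z:[80/3,88/3] -> miss, prune
  N9 x:[3,8] y:[68/3,83/3] z:[52/3,18] -> miss, prune
  N11 x:[-8,11] y:[16,67/3] z:[19,30] -> miss, prune
  N12 x:[18,29] y:[49/3,23] z:[21,85/3] -> hit [21,23], descend [1, 3]
    N1 x:[23,29] y:[49/3,59/3] z:[25,85/3] -> miss, prune
    N3 x:[18,24] y:[59/3,23] z:[21,83/3] -> hit [21,23] leaf, test {P1(miss), P6@t=68/3, P7(miss)}

Summary -> nodes [0, 4, 9, 11, 12, 1, 3]; box-tests=7; leaf-entries=1; first=P6

== RESULT ==
7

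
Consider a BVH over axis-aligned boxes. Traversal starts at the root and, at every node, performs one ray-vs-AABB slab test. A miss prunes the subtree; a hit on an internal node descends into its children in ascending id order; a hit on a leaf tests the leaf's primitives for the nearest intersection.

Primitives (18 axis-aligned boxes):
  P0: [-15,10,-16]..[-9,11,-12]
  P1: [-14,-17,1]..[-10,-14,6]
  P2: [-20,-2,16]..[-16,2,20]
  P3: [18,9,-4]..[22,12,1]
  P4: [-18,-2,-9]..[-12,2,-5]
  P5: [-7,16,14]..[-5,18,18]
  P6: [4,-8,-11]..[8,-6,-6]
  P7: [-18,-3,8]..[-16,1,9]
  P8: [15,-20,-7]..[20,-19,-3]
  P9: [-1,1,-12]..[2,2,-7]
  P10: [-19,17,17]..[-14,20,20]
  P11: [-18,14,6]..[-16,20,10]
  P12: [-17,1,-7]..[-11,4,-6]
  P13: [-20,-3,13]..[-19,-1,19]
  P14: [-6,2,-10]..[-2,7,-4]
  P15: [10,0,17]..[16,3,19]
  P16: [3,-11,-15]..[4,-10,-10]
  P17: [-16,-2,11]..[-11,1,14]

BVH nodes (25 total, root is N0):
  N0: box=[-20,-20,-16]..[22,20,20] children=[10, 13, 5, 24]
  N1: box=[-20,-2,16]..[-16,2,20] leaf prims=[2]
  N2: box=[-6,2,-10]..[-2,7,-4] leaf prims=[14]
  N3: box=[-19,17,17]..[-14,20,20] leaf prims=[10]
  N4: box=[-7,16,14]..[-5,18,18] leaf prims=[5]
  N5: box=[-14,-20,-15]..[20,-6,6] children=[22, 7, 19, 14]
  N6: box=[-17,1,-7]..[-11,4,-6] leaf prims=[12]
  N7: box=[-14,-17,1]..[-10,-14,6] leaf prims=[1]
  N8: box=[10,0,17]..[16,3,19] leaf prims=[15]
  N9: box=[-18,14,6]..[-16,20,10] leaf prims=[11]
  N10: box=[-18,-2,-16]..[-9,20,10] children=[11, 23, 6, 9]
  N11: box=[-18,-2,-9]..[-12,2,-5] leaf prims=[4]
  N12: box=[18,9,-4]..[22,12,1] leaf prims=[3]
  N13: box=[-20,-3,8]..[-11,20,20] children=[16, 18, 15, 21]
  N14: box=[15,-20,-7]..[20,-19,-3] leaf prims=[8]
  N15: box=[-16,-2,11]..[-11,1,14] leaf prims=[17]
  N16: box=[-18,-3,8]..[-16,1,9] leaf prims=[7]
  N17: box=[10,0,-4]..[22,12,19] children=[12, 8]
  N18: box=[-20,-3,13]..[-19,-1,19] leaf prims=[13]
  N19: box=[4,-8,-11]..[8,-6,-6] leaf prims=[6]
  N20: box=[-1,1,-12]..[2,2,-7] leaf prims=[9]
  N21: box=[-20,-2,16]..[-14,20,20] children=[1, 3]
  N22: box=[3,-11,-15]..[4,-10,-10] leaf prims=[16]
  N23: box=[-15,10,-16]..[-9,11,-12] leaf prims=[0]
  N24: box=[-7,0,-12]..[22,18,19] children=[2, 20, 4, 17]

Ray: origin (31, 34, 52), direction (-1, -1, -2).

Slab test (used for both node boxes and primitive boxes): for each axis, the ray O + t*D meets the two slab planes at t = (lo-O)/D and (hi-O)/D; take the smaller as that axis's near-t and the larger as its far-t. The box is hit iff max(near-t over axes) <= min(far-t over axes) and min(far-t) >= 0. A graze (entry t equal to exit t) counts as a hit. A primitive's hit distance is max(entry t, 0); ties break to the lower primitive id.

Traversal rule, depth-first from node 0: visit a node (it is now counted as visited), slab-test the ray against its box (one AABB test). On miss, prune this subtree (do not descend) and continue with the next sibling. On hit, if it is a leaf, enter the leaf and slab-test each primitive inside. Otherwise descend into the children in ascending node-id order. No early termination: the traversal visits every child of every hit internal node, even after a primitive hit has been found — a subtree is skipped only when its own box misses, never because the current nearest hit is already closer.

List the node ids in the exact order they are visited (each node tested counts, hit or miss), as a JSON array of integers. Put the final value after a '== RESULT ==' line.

Walk:
N0 x:[9,51] y:[14,54] z:[16,34] -> hit [16,34], descend [5, 10, 13, 24]
  N5 x:[11,45] y:[40,54] z:[23,67/2] -> miss, prune
  N10 x:[40,49] y:[14,36] z:[21,34] -> miss, prune
  N13 x:[42,51] y:[14,37] z:[16,22] -> miss, prune
  N24 x:[9,38] y:[16,34] z:[33/2,32] -> hit [33/2,32], descend [2, 4, 17, 20]
    N2 x:[33,37] y:[27,32] z:[28,31] -> miss, prune
    N4 x:[36,38] y:[16,18] z:[17,19] -> miss, prune
    N17 x:[9,21] y:[22,34] z:[33/2,28] -> miss, prune
    N20 x:[29,32] y:[32,33] z:[59/2,32] -> hit [32,32] leaf, test {P9@t=32}

order=[0, 5, 10, 13, 24, 2, 4, 17, 20]  |boxes|=9  |leaves|=1  hit=P9

== RESULT ==
[0, 5, 10, 13, 24, 2, 4, 17, 20]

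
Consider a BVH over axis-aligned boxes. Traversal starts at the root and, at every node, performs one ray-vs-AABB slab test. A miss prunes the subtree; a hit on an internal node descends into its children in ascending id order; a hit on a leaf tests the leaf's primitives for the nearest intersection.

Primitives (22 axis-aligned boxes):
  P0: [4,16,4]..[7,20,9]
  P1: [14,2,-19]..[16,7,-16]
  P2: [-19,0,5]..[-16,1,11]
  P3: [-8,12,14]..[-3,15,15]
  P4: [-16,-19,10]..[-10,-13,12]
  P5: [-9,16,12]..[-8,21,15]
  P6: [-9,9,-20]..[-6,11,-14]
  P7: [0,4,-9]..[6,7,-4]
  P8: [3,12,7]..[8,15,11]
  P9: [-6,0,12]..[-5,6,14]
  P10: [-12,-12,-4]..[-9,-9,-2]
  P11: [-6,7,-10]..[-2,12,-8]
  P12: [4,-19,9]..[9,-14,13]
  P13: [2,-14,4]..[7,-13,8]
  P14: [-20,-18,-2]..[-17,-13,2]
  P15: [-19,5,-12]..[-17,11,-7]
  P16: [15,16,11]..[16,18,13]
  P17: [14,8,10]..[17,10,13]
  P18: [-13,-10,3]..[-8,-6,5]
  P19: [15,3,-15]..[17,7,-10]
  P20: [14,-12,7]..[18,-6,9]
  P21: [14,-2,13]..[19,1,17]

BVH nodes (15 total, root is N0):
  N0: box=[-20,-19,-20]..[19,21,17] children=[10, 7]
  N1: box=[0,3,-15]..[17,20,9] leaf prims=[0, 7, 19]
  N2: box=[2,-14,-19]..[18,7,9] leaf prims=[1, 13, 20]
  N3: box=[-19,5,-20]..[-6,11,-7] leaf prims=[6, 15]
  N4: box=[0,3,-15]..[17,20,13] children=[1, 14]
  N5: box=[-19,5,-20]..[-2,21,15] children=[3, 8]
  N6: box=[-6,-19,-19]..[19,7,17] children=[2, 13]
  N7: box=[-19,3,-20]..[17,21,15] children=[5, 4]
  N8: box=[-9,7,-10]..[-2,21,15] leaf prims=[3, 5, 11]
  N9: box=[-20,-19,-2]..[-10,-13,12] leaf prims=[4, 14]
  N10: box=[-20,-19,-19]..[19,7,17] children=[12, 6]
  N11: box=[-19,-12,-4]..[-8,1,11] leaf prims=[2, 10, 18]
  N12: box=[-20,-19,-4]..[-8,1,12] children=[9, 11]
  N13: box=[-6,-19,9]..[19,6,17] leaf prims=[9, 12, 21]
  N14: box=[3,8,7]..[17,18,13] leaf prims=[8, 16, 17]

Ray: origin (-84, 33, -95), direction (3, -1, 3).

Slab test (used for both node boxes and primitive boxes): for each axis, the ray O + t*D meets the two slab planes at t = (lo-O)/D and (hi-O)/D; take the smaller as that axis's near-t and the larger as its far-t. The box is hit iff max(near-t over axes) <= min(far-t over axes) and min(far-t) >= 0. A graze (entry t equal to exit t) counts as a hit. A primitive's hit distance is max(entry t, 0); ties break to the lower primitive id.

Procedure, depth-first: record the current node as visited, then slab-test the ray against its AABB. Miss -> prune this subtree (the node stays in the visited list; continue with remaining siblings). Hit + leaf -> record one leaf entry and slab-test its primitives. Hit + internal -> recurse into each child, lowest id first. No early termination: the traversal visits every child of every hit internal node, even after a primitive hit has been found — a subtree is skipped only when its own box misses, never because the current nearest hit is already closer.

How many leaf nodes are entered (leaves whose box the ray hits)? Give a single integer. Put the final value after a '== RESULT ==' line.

Traverse from the root:
N0 x:[64/3,103/3] y:[12,52] z:[25,112/3] -> hit [25,103/3], descend [7, 10]
  N7 x:[65/3,101/3] y:[12,30] z:[25,110/3] -> hit [25,30], descend [4, 5]
    N4 x:[28,101/3] y:[13,30] z:[80/3,36] -> hit [28,30], descend [1, 14]
      N1 x:[28,101/3] y:[13,30] z:[80/3,104/3] -> hit [28,30] leaf, test {P0(miss), P7@t=86/3, P19(miss)}
      N14 x:[29,101/3] y:[15,25] z:[34,36] -> miss, prune
    N5 x:[65/3,82/3] y:[12,28] z:[25,110/3] -> hit [25,82/3], descend [3, 8]
      N3 x:[65/3,26] y:[22,28] z:[25,88/3] -> hit [25,26] leaf, test {P6(miss), P15(miss)}
      N8 x:[25,82/3] y:[12,26] z:[85/3,110/3] -> miss, prune
  N10 x:[64/3,103/3] y:[26,52] z:[76/3,112/3] -> hit [26,103/3], descend [6, 12]
    N6 x:[26,103/3] y:[26,52] z:[76/3,112/3] -> hit [26,103/3], descend [2, 13]
      N2 x:[86/3,34] y:[26,47] z:[76/3,104/3] -> hit [86/3,34] leaf, test {P1(miss), P13(miss), P20(miss)}
      N13 x:[26,103/3] y:[27,52] z:[104/3,112/3] -> miss, prune
    N12 x:[64/3,76/3] y:[32,52] z:[91/3,107/3] -> miss, prune

Visited [0, 7, 4, 1, 14, 5, 3, 8, 10, 6, 2, 13, 12]. Tests: 13 box, 3 leaf. Nearest: P7.

== RESULT ==
3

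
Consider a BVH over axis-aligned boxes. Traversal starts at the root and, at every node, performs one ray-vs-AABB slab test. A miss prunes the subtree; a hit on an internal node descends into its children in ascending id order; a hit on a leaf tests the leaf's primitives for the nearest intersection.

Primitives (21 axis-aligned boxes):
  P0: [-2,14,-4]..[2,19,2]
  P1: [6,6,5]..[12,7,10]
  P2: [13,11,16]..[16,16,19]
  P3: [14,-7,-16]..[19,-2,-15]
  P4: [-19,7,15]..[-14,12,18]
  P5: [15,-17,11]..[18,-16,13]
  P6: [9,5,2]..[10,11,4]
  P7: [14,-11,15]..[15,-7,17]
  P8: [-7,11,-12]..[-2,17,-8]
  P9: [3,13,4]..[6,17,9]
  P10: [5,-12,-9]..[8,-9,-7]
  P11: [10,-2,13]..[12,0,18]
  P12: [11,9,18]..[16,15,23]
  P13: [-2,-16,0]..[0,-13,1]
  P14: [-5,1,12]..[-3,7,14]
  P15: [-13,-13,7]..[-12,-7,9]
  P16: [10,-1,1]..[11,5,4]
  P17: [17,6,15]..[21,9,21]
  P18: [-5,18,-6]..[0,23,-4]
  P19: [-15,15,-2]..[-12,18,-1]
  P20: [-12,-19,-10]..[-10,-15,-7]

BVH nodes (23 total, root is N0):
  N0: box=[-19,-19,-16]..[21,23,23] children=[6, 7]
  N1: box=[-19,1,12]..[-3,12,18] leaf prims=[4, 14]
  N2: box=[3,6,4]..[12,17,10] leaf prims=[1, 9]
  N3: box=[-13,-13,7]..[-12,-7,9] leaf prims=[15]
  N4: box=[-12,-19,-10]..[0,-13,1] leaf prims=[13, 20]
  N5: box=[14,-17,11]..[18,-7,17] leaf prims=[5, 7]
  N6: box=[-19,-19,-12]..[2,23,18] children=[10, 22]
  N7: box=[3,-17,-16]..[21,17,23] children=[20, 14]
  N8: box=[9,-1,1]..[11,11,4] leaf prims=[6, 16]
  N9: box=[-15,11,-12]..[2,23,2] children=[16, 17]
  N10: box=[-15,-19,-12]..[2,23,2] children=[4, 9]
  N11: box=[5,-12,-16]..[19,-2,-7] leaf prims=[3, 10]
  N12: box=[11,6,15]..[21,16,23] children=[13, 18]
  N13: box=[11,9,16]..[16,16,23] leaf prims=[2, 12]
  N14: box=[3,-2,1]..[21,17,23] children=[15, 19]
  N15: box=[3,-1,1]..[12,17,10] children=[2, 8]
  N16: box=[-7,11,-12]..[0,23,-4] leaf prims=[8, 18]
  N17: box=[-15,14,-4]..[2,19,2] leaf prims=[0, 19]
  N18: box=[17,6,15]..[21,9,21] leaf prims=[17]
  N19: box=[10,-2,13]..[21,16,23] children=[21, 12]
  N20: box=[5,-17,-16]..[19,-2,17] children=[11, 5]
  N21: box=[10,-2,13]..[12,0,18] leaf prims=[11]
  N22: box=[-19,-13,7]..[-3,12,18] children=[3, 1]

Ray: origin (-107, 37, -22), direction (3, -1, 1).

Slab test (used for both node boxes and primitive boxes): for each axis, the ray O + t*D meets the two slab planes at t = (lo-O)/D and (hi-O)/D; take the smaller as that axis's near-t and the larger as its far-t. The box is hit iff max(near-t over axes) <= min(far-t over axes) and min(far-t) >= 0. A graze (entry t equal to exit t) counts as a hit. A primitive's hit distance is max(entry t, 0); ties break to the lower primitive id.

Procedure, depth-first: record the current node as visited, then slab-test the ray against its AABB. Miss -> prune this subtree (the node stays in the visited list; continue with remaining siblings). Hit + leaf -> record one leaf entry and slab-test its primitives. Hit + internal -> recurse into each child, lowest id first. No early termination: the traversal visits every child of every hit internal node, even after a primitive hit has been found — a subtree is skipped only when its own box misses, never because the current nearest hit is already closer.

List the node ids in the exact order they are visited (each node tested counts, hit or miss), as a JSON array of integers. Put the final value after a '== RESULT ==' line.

Traverse from the root:
N0 x:[88/3,128/3] y:[14,56] z:[6,45] -> hit [88/3,128/3], descend [6, 7]
  N6 x:[88/3,109/3] y:[14,56] z:[10,40] -> hit [88/3,109/3], descend [10, 22]
    N10 x:[92/3,109/3] y:[14,56] z:[10,24] -> miss, prune
    N22 x:[88/3,104/3] y:[25,50] z:[29,40] -> hit [88/3,104/3], descend [1, 3]
      N1 x:[88/3,104/3] y:[25,36] z:[34,40] -> hit [34,104/3] leaf, test {P4(miss), P14@t=34}
      N3 x:[94/3,95/3] y:[44,50] z:[29,31] -> miss, prune
  N7 x:[110/3,128/3] y:[20,54] z:[6,45] -> hit [110/3,128/3], descend [14, 20]
    N14 x:[110/3,128/3] y:[20,39] z:[23,45] -> hit [110/3,39], descend [15, 19]
      N15 x:[110/3,119/3] y:[20,38] z:[23,32] -> miss, prune
      N19 x:[39,128/3] y:[21,39] z:[35,45] -> hit [39,39], descend [12, 21]
        N12 x:[118/3,128/3] y:[21,31] z:[37,45] -> miss, prune
        N21 x:[39,119/3] y:[37,39] z:[35,40] -> hit [39,39] leaf, test {P11@t=39}
    N20 x:[112/3,42] y:[39,54] z:[6,39] -> hit [39,39], descend [5, 11]
      N5 x:[121/3,125/3] y:[44,54] z:[33,39] -> miss, prune
      N11 x:[112/3,42] y:[39,49] z:[6,15] -> miss, prune

order=[0, 6, 10, 22, 1, 3, 7, 14, 15, 19, 12, 21, 20, 5, 11]  |boxes|=15  |leaves|=2  hit=P14

== RESULT ==
[0, 6, 10, 22, 1, 3, 7, 14, 15, 19, 12, 21, 20, 5, 11]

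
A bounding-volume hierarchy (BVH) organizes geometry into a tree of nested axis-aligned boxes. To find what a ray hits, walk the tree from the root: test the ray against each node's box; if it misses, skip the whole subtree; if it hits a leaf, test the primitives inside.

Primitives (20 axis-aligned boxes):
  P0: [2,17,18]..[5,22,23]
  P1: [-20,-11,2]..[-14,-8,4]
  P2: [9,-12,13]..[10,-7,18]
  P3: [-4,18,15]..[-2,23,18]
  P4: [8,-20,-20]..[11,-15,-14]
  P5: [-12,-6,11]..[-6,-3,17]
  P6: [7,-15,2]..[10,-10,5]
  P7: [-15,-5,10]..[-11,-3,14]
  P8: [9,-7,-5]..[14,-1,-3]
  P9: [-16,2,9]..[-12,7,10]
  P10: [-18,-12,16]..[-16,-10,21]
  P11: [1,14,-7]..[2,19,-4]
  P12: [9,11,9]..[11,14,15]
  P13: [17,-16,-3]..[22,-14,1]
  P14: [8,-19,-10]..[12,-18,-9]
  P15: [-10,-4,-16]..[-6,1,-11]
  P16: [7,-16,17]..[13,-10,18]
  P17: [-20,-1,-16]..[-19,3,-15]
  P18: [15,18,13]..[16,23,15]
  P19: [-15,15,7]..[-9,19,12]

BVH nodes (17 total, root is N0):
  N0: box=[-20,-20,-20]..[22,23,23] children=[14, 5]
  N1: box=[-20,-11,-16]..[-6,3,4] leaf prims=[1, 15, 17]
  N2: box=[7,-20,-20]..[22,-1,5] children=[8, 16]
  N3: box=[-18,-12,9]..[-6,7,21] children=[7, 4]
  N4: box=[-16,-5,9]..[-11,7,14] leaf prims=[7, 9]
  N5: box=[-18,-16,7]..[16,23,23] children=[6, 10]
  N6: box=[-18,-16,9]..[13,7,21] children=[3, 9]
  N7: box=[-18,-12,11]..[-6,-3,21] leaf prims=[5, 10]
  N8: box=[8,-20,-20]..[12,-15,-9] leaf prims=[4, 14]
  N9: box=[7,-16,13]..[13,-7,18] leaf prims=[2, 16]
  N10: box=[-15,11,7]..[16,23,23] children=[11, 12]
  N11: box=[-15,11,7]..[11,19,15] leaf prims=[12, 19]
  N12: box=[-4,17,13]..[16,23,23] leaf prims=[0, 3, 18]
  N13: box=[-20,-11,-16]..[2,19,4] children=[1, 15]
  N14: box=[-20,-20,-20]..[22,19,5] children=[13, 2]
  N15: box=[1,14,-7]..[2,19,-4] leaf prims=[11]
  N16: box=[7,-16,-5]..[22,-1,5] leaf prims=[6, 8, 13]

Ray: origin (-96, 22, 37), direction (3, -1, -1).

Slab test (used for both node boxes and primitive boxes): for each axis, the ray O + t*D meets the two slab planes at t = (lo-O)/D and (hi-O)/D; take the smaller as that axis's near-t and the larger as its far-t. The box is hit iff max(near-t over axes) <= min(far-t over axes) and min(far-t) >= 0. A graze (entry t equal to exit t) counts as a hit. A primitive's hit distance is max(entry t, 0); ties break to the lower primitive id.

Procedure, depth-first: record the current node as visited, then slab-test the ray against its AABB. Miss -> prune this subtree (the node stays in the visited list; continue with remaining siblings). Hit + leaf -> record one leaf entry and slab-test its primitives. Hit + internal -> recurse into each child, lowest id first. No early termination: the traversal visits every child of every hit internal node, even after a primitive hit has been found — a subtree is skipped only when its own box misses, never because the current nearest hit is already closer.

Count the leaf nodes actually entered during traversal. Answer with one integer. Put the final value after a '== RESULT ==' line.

Trace the traversal:
N0 x:[76/3,118/3] y:[-1,42] z:[14,57] -> hit [76/3,118/3], descend [5, 14]
  N5 x:[26,112/3] y:[-1,38] z:[14,30] -> hit [26,30], descend [6, 10]
    N6 x:[26,109/3] y:[15,38] z:[16,28] -> hit [26,28], descend [3, 9]
      N3 x:[26,30] y:[15,34] z:[16,28] -> hit [26,28], descend [4, 7]
        N4 x:[80/3,85/3] y:[15,27] z:[23,28] -> hit [80/3,27] leaf, test {P7@t=27, P9(miss)}
        N7 x:[26,30] y:[25,34] z:[16,26] -> hit [26,26] leaf, test {P5(miss), P10(miss)}
      N9 x:[103/3,109/3] y:[29,38] z:[19,24] -> miss, prune
    N10 x:[27,112/3] y:[-1,11] z:[14,30] -> miss, prune
  N14 x:[76/3,118/3] y:[3,42] z:[32,57] -> hit [32,118/3], descend [2, 13]
    N2 x:[103/3,118/3] y:[23,42] z:[32,57] -> hit [103/3,118/3], descend [8, 16]
      N8 x:[104/3,36] y:[37,42] z:[46,57] -> miss, prune
      N16 x:[103/3,118/3] y:[23,38] z:[32,42] -> hit [103/3,38] leaf, test {P6@t=103/3, P8(miss), P13@t=113/3}
    N13 x:[76/3,98/3] y:[3,33] z:[33,53] -> miss, prune

13 AABB tests over nodes [0, 5, 6, 3, 4, 7, 9, 10, 14, 2, 8, 16, 13]; 3 leaves entered; closest P7.

== RESULT ==
3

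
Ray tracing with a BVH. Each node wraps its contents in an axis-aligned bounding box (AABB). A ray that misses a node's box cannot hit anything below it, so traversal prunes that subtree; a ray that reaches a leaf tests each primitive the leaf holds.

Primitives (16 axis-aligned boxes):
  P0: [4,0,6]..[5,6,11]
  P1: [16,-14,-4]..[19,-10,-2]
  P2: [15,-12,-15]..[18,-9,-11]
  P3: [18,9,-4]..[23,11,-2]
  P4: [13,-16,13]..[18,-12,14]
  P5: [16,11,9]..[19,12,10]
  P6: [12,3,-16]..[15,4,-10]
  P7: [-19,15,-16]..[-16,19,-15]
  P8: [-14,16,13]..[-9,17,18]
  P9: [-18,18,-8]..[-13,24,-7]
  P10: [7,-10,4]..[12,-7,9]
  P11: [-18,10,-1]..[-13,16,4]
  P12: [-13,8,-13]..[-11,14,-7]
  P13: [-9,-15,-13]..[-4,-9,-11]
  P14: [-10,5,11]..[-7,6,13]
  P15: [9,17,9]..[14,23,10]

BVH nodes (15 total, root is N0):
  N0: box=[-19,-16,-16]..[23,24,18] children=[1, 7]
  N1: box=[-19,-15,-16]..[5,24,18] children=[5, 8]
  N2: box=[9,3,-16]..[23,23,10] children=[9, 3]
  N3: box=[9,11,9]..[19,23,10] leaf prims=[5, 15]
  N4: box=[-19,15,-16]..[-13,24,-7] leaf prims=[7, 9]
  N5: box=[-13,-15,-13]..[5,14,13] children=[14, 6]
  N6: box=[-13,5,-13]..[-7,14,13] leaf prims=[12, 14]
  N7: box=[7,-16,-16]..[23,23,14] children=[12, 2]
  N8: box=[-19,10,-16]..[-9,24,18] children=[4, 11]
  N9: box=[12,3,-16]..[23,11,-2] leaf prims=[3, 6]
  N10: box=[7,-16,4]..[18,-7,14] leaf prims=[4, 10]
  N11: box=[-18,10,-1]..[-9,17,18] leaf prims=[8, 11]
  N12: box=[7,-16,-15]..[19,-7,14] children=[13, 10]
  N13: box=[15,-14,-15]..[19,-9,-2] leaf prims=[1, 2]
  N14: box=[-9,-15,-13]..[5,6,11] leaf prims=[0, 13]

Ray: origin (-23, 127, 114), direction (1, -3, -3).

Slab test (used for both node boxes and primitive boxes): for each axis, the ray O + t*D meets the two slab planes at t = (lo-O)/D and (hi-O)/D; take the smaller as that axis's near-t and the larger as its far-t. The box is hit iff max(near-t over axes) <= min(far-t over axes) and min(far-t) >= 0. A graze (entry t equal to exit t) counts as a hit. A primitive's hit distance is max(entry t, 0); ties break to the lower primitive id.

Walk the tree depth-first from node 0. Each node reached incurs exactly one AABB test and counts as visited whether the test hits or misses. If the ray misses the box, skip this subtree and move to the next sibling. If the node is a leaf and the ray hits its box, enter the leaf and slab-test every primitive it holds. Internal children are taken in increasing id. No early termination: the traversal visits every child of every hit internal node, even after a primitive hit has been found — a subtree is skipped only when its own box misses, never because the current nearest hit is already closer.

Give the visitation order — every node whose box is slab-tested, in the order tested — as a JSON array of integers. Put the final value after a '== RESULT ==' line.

Trace the traversal:
N0 x:[4,46] y:[103/3,143/3] z:[32,130/3] -> hit [103/3,130/3], descend [1, 7]
  N1 x:[4,28] y:[103/3,142/3] z:[32,130/3] -> miss, prune
  N7 x:[30,46] y:[104/3,143/3] z:[100/3,130/3] -> hit [104/3,130/3], descend [2, 12]
    N2 x:[32,46] y:[104/3,124/3] z:[104/3,130/3] -> hit [104/3,124/3], descend [3, 9]
      N3 x:[32,42] y:[104/3,116/3] z:[104/3,35] -> hit [104/3,35] leaf, test {P5(miss), P15@t=104/3}
      N9 x:[35,46] y:[116/3,124/3] z:[116/3,130/3] -> hit [116/3,124/3] leaf, test {P3(miss), P6(miss)}
    N12 x:[30,42] y:[134/3,143/3] z:[100/3,43] -> miss, prune

order=[0, 1, 7, 2, 3, 9, 12]  |boxes|=7  |leaves|=2  hit=P15

== RESULT ==
[0, 1, 7, 2, 3, 9, 12]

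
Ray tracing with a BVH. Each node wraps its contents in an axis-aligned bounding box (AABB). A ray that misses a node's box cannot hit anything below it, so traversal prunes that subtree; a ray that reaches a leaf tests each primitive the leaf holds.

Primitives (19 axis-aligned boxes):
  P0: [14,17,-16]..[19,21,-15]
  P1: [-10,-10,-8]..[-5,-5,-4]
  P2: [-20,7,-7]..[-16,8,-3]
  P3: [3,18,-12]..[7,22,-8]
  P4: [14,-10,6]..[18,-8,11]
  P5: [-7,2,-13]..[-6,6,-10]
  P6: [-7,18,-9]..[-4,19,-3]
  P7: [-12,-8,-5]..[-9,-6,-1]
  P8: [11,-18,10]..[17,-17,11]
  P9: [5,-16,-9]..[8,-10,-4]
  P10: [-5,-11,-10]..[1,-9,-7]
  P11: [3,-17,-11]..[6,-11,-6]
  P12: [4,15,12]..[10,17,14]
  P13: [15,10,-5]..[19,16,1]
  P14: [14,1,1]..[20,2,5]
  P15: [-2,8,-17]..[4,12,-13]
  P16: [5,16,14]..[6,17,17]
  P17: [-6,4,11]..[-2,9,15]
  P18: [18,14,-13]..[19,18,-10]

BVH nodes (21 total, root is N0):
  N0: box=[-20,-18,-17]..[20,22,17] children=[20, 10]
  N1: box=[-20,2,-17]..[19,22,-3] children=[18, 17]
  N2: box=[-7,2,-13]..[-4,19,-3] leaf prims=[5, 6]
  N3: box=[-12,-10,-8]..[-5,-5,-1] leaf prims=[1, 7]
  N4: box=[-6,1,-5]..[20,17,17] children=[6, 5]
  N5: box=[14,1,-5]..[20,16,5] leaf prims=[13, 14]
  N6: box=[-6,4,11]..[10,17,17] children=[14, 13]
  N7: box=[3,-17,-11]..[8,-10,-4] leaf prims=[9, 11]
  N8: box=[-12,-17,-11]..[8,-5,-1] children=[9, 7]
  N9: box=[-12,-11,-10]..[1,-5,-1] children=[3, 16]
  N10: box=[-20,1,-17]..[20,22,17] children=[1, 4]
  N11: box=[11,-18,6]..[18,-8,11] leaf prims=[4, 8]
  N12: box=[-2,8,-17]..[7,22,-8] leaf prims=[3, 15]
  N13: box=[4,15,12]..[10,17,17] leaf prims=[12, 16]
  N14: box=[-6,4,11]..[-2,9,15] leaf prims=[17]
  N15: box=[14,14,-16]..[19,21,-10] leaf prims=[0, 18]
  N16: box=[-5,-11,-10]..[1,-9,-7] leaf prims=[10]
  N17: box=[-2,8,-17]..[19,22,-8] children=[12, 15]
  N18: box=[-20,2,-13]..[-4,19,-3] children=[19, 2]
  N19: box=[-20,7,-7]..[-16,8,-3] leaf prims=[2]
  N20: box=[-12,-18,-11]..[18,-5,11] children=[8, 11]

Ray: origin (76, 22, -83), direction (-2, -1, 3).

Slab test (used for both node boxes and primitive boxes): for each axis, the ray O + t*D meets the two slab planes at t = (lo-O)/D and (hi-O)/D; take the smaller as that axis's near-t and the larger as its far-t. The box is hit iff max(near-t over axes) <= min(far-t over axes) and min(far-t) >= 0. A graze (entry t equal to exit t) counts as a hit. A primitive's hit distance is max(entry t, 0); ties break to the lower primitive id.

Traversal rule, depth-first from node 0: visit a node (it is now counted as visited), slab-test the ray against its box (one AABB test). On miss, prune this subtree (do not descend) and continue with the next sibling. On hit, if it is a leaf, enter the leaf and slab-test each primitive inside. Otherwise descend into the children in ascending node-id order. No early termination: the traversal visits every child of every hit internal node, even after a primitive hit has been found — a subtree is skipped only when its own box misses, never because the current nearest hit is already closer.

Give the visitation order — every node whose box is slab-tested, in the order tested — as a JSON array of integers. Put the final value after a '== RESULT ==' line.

Trace the traversal:
N0 x:[28,48] y:[0,40] z:[22,100/3] -> hit [28,100/3], descend [10, 20]
  N10 x:[28,48] y:[0,21] z:[22,100/3] -> miss, prune
  N20 x:[29,44] y:[27,40] z:[24,94/3] -> hit [29,94/3], descend [8, 11]
    N8 x:[34,44] y:[27,39] z:[24,82/3] -> miss, prune
    N11 x:[29,65/2] y:[30,40] z:[89/3,94/3] -> hit [30,94/3] leaf, test {P4@t=30, P8(miss)}

order=[0, 10, 20, 8, 11]  |boxes|=5  |leaves|=1  hit=P4

== RESULT ==
[0, 10, 20, 8, 11]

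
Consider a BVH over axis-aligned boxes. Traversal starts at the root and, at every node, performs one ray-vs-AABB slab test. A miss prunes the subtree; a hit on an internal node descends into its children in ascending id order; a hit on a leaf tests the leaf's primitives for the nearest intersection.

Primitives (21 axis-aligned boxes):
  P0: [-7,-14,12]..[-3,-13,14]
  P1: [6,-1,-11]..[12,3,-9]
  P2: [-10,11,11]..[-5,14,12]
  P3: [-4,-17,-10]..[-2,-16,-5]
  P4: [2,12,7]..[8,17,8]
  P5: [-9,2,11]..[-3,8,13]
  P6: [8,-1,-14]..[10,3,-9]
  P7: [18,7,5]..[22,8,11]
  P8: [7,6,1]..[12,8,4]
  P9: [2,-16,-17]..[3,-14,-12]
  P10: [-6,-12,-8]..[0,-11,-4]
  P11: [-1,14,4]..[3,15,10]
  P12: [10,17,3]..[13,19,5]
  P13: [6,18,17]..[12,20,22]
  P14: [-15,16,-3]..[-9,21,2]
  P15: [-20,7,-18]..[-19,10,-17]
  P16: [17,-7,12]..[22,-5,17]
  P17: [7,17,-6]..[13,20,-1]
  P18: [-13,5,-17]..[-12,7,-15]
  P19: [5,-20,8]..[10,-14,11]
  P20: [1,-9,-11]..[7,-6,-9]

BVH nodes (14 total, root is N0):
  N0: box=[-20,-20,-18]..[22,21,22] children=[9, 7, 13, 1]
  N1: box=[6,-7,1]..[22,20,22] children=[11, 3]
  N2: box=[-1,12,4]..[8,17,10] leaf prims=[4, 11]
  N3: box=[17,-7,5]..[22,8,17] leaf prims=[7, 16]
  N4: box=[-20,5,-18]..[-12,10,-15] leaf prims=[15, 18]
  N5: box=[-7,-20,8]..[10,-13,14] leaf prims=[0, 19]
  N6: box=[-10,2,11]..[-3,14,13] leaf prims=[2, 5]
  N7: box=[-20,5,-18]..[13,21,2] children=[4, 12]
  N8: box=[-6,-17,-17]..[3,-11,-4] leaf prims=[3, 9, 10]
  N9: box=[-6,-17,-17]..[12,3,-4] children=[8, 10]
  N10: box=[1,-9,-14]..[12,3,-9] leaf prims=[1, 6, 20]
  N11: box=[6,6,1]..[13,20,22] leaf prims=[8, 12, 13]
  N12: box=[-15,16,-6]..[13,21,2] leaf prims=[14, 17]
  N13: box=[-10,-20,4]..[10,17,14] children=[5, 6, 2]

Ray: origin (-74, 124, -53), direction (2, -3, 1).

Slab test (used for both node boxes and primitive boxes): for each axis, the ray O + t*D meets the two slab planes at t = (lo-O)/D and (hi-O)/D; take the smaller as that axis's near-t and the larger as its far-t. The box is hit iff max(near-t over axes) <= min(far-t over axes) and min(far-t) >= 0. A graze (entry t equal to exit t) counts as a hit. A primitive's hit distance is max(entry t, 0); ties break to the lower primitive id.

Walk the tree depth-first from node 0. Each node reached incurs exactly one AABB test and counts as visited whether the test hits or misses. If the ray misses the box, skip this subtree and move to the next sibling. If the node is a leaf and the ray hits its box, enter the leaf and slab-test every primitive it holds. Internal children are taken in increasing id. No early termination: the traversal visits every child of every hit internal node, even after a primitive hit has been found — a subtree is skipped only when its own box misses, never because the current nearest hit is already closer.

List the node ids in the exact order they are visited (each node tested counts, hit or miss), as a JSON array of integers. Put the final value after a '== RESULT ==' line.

Walk:
N0 x:[27,48] y:[103/3,48] z:[35,75] -> hit [35,48], descend [1, 7, 9, 13]
  N1 x:[40,48] y:[104/3,131/3] z:[54,75] -> miss, prune
  N7 x:[27,87/2] y:[103/3,119/3] z:[35,55] -> hit [35,119/3], descend [4, 12]
    N4 x:[27,31] y:[38,119/3] z:[35,38] -> miss, prune
    N12 x:[59/2,87/2] y:[103/3,36] z:[47,55] -> miss, prune
  N9 x:[34,43] y:[121/3,47] z:[36,49] -> hit [121/3,43], descend [8, 10]
    N8 x:[34,77/2] y:[45,47] z:[36,49] -> miss, prune
    N10 x:[75/2,43] y:[121/3,133/3] z:[39,44] -> hit [121/3,43] leaf, test {P1(miss), P6@t=41, P20(miss)}
  N13 x:[32,42] y:[107/3,48] z:[57,67] -> miss, prune

Summary -> nodes [0, 1, 7, 4, 12, 9, 8, 10, 13]; box-tests=9; leaf-entries=1; first=P6

== RESULT ==
[0, 1, 7, 4, 12, 9, 8, 10, 13]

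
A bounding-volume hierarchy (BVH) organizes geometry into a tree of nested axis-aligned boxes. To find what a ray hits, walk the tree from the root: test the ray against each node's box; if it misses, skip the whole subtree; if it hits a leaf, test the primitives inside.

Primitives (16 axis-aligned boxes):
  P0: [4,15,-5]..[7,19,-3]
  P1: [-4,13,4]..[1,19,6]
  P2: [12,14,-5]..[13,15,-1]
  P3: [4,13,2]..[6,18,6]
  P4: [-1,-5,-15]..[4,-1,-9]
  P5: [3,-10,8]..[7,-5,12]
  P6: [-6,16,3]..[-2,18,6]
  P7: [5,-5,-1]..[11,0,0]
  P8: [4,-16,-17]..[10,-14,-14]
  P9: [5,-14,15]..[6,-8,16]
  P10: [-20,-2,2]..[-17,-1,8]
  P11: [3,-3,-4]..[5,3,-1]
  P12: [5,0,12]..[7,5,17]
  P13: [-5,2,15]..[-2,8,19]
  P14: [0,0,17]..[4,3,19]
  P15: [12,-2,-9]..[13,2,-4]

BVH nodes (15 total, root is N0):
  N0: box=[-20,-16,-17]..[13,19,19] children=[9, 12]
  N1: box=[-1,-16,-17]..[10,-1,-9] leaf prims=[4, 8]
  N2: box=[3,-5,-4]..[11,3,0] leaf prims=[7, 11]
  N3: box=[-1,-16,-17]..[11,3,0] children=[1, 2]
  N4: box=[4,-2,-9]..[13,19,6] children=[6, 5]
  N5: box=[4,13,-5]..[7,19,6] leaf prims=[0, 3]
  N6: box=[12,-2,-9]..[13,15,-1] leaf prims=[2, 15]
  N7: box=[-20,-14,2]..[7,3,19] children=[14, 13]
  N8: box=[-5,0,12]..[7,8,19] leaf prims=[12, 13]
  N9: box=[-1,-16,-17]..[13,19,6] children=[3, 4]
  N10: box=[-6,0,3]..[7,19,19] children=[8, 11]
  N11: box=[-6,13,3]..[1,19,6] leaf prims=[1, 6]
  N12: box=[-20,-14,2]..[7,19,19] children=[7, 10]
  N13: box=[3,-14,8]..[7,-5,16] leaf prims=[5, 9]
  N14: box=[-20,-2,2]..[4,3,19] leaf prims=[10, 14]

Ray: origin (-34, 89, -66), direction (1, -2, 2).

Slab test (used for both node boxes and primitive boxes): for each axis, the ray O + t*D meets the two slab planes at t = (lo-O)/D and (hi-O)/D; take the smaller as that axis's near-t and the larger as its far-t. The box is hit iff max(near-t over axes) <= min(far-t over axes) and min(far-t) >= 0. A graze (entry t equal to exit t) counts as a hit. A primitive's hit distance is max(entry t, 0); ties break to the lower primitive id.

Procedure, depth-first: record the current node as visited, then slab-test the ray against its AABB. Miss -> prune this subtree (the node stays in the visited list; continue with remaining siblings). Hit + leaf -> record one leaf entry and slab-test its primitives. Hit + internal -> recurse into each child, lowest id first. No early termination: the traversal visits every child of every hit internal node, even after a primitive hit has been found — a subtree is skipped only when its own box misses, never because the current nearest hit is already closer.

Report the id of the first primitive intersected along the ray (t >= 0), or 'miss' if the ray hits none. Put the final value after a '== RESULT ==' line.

Walk:
N0 x:[14,47] y:[35,105/2] z:[49/2,85/2] -> hit [35,85/2], descend [9, 12]
  N9 x:[33,47] y:[35,105/2] z:[49/2,36] -> hit [35,36], descend [3, 4]
    N3 x:[33,45] y:[43,105/2] z:[49/2,33] -> miss, prune
    N4 x:[38,47] y:[35,91/2] z:[57/2,36] -> miss, prune
  N12 x:[14,41] y:[35,103/2] z:[34,85/2] -> hit [35,41], descend [7, 10]
    N7 x:[14,41] y:[43,103/2] z:[34,85/2] -> miss, prune
    N10 x:[28,41] y:[35,89/2] z:[69/2,85/2] -> hit [35,41], descend [8, 11]
      N8 x:[29,41] y:[81/2,89/2] z:[39,85/2] -> hit [81/2,41] leaf, test {P12(miss), P13(miss)}
      N11 x:[28,35] y:[35,38] z:[69/2,36] -> hit [35,35] leaf, test {P1@t=35, P6(miss)}

order=[0, 9, 3, 4, 12, 7, 10, 8, 11]  |boxes|=9  |leaves|=2  hit=P1

== RESULT ==
1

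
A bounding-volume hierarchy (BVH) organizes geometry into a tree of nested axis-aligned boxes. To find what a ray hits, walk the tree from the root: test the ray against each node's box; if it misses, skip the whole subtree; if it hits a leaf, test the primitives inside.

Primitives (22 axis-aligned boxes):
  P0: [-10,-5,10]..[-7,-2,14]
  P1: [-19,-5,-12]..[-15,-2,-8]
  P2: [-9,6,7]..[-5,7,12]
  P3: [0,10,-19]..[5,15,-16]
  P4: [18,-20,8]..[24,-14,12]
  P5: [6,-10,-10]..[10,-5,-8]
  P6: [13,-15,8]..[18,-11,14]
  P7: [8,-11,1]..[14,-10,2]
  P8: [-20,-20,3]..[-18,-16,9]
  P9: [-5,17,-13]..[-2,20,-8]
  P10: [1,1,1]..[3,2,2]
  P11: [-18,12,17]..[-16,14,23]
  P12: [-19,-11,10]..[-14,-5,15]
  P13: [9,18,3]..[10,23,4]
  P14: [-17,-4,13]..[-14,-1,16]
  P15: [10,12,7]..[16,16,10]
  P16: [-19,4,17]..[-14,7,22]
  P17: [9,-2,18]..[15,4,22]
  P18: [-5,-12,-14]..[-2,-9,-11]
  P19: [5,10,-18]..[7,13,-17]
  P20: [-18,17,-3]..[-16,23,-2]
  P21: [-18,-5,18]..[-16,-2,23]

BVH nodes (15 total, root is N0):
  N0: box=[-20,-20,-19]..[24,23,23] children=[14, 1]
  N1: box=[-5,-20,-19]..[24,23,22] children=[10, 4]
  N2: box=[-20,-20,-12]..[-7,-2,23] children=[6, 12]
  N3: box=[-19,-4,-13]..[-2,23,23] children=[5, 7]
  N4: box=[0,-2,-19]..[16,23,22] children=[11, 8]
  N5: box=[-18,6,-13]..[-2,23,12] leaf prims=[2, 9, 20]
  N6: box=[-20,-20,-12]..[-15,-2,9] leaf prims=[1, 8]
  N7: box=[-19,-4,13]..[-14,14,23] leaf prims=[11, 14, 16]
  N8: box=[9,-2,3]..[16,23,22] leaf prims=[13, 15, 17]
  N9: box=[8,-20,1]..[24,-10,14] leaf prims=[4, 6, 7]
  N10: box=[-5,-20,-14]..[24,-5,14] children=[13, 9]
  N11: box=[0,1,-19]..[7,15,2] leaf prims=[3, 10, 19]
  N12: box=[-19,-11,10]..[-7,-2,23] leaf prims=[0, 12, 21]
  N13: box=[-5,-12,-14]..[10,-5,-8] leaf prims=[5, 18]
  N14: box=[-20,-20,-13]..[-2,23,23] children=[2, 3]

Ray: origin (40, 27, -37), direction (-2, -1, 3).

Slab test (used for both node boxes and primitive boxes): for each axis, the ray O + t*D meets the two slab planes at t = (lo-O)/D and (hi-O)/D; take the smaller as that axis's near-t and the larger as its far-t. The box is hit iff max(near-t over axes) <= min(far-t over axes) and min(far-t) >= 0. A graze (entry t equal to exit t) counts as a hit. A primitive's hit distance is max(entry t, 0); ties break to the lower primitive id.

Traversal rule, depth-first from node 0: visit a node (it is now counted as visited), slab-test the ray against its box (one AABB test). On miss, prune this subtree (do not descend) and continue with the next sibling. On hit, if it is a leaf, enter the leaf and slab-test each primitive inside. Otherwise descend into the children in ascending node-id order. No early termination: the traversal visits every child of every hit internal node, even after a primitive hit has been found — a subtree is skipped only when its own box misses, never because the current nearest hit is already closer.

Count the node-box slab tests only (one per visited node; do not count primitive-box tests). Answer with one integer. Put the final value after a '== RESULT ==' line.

Walk:
N0 x:[8,30] y:[4,47] z:[6,20] -> hit [8,20], descend [1, 14]
  N1 x:[8,45/2] y:[4,47] z:[6,59/3] -> hit [8,59/3], descend [4, 10]
    N4 x:[12,20] y:[4,29] z:[6,59/3] -> hit [12,59/3], descend [8, 11]
      N8 x:[12,31/2] y:[4,29] z:[40/3,59/3] -> hit [40/3,31/2] leaf, test {P13(miss), P15@t=44/3, P17(miss)}
      N11 x:[33/2,20] y:[12,26] z:[6,13] -> miss, prune
    N10 x:[8,45/2] y:[32,47] z:[23/3,17] -> miss, prune
  N14 x:[21,30] y:[4,47] z:[8,20] -> miss, prune

Summary -> nodes [0, 1, 4, 8, 11, 10, 14]; box-tests=7; leaf-entries=1; first=P15

== RESULT ==
7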